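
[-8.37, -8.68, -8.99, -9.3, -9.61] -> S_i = -8.37 + -0.31*i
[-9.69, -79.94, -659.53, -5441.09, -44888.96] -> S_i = -9.69*8.25^i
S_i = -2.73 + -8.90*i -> [-2.73, -11.63, -20.53, -29.43, -38.33]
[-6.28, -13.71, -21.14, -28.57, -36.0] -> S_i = -6.28 + -7.43*i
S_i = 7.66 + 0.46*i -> [7.66, 8.12, 8.58, 9.04, 9.5]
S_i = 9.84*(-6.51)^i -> [9.84, -64.06, 417.02, -2714.8, 17673.36]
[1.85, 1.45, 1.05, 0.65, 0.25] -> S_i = 1.85 + -0.40*i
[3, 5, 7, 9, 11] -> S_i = 3 + 2*i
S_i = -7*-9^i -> [-7, 63, -567, 5103, -45927]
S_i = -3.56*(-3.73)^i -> [-3.56, 13.28, -49.53, 184.75, -689.1]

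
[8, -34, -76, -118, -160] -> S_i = 8 + -42*i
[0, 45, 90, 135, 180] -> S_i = 0 + 45*i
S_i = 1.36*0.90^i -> [1.36, 1.22, 1.1, 0.99, 0.89]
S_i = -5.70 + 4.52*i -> [-5.7, -1.18, 3.34, 7.86, 12.38]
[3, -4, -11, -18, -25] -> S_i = 3 + -7*i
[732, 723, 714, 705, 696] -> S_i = 732 + -9*i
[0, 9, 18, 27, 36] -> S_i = 0 + 9*i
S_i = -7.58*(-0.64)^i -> [-7.58, 4.85, -3.1, 1.99, -1.27]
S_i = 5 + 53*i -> [5, 58, 111, 164, 217]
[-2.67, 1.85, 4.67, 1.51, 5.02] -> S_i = Random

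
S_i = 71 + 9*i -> [71, 80, 89, 98, 107]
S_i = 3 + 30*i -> [3, 33, 63, 93, 123]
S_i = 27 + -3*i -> [27, 24, 21, 18, 15]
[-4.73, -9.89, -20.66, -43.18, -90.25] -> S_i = -4.73*2.09^i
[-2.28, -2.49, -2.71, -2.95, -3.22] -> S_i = -2.28*1.09^i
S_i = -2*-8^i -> [-2, 16, -128, 1024, -8192]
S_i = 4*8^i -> [4, 32, 256, 2048, 16384]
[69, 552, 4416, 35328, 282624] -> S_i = 69*8^i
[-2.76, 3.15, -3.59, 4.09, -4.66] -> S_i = -2.76*(-1.14)^i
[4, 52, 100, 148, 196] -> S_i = 4 + 48*i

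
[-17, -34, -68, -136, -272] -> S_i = -17*2^i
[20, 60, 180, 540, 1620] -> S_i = 20*3^i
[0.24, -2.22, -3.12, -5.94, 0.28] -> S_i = Random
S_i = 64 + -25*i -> [64, 39, 14, -11, -36]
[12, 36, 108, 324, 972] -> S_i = 12*3^i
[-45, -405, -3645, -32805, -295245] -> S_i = -45*9^i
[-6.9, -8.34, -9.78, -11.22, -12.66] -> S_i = -6.90 + -1.44*i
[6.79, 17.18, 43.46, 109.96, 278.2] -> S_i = 6.79*2.53^i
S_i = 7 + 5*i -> [7, 12, 17, 22, 27]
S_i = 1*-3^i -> [1, -3, 9, -27, 81]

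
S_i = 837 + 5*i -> [837, 842, 847, 852, 857]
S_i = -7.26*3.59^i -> [-7.26, -26.06, -93.57, -335.91, -1205.91]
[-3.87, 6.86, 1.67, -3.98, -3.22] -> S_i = Random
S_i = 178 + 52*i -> [178, 230, 282, 334, 386]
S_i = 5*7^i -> [5, 35, 245, 1715, 12005]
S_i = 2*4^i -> [2, 8, 32, 128, 512]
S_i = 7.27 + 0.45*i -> [7.27, 7.72, 8.17, 8.62, 9.07]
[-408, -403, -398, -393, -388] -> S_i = -408 + 5*i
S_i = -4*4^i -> [-4, -16, -64, -256, -1024]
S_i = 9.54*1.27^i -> [9.54, 12.12, 15.39, 19.54, 24.82]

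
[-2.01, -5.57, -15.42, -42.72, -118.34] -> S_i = -2.01*2.77^i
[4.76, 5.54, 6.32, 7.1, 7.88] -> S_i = 4.76 + 0.78*i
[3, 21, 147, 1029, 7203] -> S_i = 3*7^i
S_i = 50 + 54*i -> [50, 104, 158, 212, 266]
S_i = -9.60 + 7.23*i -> [-9.6, -2.37, 4.86, 12.09, 19.32]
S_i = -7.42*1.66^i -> [-7.42, -12.32, -20.45, -33.94, -56.34]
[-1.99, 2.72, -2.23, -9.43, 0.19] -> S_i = Random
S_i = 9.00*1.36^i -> [9.0, 12.24, 16.65, 22.64, 30.79]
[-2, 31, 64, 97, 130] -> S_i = -2 + 33*i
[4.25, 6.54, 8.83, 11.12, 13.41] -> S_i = 4.25 + 2.29*i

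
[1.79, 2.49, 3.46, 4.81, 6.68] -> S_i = 1.79*1.39^i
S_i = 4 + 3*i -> [4, 7, 10, 13, 16]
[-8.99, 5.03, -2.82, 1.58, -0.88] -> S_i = -8.99*(-0.56)^i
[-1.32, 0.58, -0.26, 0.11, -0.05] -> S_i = -1.32*(-0.44)^i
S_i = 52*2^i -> [52, 104, 208, 416, 832]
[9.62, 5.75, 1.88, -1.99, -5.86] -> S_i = 9.62 + -3.87*i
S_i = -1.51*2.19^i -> [-1.51, -3.31, -7.24, -15.86, -34.73]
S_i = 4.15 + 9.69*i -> [4.15, 13.84, 23.53, 33.22, 42.91]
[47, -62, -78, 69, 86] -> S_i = Random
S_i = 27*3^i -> [27, 81, 243, 729, 2187]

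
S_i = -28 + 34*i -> [-28, 6, 40, 74, 108]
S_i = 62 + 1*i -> [62, 63, 64, 65, 66]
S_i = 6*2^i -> [6, 12, 24, 48, 96]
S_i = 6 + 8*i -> [6, 14, 22, 30, 38]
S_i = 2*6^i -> [2, 12, 72, 432, 2592]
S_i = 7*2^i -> [7, 14, 28, 56, 112]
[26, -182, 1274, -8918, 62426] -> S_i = 26*-7^i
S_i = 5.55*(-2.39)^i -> [5.55, -13.26, 31.7, -75.77, 181.09]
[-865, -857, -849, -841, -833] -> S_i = -865 + 8*i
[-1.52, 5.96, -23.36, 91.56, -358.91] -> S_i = -1.52*(-3.92)^i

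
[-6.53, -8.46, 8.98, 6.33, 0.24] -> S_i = Random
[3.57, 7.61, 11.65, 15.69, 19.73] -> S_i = 3.57 + 4.04*i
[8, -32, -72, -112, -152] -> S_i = 8 + -40*i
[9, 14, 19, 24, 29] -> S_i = 9 + 5*i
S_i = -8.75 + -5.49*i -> [-8.75, -14.24, -19.73, -25.22, -30.71]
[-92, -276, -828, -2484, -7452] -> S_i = -92*3^i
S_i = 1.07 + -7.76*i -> [1.07, -6.69, -14.45, -22.21, -29.97]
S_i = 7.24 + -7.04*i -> [7.24, 0.2, -6.84, -13.88, -20.92]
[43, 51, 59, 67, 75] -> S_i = 43 + 8*i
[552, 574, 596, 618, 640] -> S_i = 552 + 22*i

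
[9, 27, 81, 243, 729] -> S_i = 9*3^i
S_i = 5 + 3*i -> [5, 8, 11, 14, 17]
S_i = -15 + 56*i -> [-15, 41, 97, 153, 209]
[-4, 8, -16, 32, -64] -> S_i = -4*-2^i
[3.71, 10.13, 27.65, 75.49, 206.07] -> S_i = 3.71*2.73^i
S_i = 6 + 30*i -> [6, 36, 66, 96, 126]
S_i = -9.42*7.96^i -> [-9.42, -74.98, -596.87, -4751.06, -37818.4]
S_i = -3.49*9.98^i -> [-3.49, -34.83, -347.61, -3469.1, -34621.64]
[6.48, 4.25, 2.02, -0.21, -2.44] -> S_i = 6.48 + -2.23*i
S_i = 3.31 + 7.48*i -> [3.31, 10.79, 18.27, 25.75, 33.23]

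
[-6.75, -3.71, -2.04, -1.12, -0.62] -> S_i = -6.75*0.55^i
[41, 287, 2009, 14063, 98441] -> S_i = 41*7^i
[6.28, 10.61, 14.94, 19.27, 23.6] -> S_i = 6.28 + 4.33*i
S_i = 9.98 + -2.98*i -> [9.98, 7.0, 4.02, 1.04, -1.94]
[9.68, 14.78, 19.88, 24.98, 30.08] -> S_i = 9.68 + 5.10*i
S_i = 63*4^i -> [63, 252, 1008, 4032, 16128]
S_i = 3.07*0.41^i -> [3.07, 1.26, 0.52, 0.21, 0.09]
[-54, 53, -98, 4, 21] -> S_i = Random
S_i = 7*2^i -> [7, 14, 28, 56, 112]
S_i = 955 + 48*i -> [955, 1003, 1051, 1099, 1147]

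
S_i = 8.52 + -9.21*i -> [8.52, -0.69, -9.9, -19.11, -28.32]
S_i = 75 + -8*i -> [75, 67, 59, 51, 43]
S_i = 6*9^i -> [6, 54, 486, 4374, 39366]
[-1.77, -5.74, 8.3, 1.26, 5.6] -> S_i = Random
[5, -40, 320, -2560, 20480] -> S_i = 5*-8^i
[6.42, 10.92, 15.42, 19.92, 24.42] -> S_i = 6.42 + 4.50*i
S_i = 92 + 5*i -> [92, 97, 102, 107, 112]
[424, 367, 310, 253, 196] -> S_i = 424 + -57*i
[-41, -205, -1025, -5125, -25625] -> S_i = -41*5^i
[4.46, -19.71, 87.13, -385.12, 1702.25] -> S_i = 4.46*(-4.42)^i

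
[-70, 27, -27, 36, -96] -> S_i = Random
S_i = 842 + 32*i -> [842, 874, 906, 938, 970]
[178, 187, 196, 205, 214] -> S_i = 178 + 9*i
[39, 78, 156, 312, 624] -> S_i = 39*2^i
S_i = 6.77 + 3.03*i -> [6.77, 9.8, 12.83, 15.86, 18.89]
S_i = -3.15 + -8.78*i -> [-3.15, -11.93, -20.71, -29.49, -38.27]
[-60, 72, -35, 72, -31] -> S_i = Random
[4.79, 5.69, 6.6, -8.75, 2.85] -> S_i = Random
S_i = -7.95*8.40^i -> [-7.95, -66.78, -560.95, -4712.0, -39580.77]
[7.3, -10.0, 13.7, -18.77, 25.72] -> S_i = 7.30*(-1.37)^i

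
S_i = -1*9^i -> [-1, -9, -81, -729, -6561]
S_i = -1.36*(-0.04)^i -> [-1.36, 0.05, -0.0, 0.0, -0.0]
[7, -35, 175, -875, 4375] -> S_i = 7*-5^i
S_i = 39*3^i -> [39, 117, 351, 1053, 3159]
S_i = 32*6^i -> [32, 192, 1152, 6912, 41472]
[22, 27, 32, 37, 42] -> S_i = 22 + 5*i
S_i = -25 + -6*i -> [-25, -31, -37, -43, -49]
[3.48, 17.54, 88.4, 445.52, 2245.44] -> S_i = 3.48*5.04^i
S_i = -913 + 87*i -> [-913, -826, -739, -652, -565]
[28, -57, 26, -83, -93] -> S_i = Random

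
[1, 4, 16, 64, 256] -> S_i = 1*4^i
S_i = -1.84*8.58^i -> [-1.84, -15.79, -135.45, -1162.2, -9971.65]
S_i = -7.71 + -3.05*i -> [-7.71, -10.76, -13.81, -16.86, -19.91]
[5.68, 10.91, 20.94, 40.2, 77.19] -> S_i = 5.68*1.92^i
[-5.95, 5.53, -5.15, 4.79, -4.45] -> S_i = -5.95*(-0.93)^i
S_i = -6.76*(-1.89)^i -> [-6.76, 12.78, -24.15, 45.64, -86.26]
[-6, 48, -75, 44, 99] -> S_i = Random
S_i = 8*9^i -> [8, 72, 648, 5832, 52488]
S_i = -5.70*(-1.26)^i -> [-5.7, 7.18, -9.05, 11.4, -14.37]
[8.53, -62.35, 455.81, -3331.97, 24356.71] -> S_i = 8.53*(-7.31)^i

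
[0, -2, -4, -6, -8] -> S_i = 0 + -2*i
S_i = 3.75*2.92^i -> [3.75, 10.95, 31.97, 93.36, 272.62]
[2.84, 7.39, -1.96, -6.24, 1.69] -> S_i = Random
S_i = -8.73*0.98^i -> [-8.73, -8.56, -8.38, -8.22, -8.05]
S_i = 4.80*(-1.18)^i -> [4.8, -5.66, 6.68, -7.89, 9.31]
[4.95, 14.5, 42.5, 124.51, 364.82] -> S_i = 4.95*2.93^i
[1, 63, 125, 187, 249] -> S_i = 1 + 62*i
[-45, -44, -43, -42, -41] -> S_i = -45 + 1*i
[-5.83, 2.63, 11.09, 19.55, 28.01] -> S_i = -5.83 + 8.46*i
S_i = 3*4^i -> [3, 12, 48, 192, 768]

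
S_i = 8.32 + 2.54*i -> [8.32, 10.86, 13.4, 15.94, 18.48]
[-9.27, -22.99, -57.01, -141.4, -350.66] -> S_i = -9.27*2.48^i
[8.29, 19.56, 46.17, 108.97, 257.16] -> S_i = 8.29*2.36^i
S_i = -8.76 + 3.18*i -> [-8.76, -5.58, -2.4, 0.78, 3.96]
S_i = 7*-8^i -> [7, -56, 448, -3584, 28672]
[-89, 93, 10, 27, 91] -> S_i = Random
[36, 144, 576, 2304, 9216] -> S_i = 36*4^i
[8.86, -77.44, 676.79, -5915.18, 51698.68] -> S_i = 8.86*(-8.74)^i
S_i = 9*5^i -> [9, 45, 225, 1125, 5625]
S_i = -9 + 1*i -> [-9, -8, -7, -6, -5]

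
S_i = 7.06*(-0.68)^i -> [7.06, -4.8, 3.26, -2.22, 1.51]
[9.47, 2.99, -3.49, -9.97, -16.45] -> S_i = 9.47 + -6.48*i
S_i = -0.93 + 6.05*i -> [-0.93, 5.12, 11.17, 17.22, 23.27]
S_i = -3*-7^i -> [-3, 21, -147, 1029, -7203]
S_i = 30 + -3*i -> [30, 27, 24, 21, 18]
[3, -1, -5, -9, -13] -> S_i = 3 + -4*i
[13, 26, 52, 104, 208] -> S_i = 13*2^i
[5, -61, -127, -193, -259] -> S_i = 5 + -66*i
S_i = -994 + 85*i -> [-994, -909, -824, -739, -654]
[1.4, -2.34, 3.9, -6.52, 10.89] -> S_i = 1.40*(-1.67)^i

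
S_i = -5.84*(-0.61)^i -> [-5.84, 3.56, -2.17, 1.33, -0.81]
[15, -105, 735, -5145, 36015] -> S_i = 15*-7^i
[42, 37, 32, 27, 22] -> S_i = 42 + -5*i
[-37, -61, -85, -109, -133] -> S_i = -37 + -24*i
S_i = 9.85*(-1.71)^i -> [9.85, -16.84, 28.8, -49.25, 84.22]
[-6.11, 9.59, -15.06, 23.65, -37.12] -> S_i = -6.11*(-1.57)^i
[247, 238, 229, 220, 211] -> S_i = 247 + -9*i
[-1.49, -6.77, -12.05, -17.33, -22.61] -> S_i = -1.49 + -5.28*i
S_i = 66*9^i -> [66, 594, 5346, 48114, 433026]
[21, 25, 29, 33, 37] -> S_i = 21 + 4*i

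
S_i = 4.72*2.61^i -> [4.72, 12.32, 32.15, 83.92, 219.03]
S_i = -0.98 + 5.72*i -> [-0.98, 4.74, 10.46, 16.18, 21.9]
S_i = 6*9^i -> [6, 54, 486, 4374, 39366]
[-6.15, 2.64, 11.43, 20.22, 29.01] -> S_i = -6.15 + 8.79*i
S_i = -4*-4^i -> [-4, 16, -64, 256, -1024]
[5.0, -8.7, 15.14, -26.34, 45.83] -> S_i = 5.00*(-1.74)^i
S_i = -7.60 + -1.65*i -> [-7.6, -9.25, -10.9, -12.55, -14.2]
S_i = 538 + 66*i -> [538, 604, 670, 736, 802]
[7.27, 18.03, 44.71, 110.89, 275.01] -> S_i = 7.27*2.48^i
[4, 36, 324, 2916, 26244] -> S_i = 4*9^i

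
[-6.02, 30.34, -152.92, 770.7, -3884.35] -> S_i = -6.02*(-5.04)^i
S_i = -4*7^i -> [-4, -28, -196, -1372, -9604]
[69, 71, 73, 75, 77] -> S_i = 69 + 2*i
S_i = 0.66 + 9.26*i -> [0.66, 9.92, 19.18, 28.44, 37.7]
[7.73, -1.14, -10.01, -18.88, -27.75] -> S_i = 7.73 + -8.87*i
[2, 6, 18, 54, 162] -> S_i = 2*3^i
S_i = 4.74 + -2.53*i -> [4.74, 2.21, -0.32, -2.85, -5.38]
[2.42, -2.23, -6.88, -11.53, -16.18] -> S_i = 2.42 + -4.65*i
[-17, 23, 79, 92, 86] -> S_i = Random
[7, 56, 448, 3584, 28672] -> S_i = 7*8^i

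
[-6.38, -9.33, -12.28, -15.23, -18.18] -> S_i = -6.38 + -2.95*i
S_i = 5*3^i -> [5, 15, 45, 135, 405]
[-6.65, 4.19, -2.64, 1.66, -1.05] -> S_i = -6.65*(-0.63)^i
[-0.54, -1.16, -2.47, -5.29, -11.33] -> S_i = -0.54*2.14^i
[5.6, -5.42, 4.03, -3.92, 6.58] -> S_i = Random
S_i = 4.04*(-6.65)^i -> [4.04, -26.87, 178.66, -1188.08, 7900.74]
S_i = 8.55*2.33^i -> [8.55, 19.92, 46.42, 108.15, 251.99]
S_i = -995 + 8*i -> [-995, -987, -979, -971, -963]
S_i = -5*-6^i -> [-5, 30, -180, 1080, -6480]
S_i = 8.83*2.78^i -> [8.83, 24.55, 68.24, 189.71, 527.4]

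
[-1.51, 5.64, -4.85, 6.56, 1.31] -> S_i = Random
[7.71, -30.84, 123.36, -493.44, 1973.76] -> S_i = 7.71*(-4.00)^i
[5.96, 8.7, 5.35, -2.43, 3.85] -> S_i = Random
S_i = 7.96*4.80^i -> [7.96, 38.21, 183.4, 880.31, 4225.5]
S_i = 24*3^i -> [24, 72, 216, 648, 1944]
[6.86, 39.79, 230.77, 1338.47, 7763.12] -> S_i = 6.86*5.80^i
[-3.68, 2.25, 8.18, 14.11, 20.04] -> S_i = -3.68 + 5.93*i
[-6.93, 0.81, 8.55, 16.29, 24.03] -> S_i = -6.93 + 7.74*i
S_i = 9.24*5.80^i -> [9.24, 53.59, 310.83, 1802.83, 10456.44]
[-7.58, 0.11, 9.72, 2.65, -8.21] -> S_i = Random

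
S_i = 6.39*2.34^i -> [6.39, 14.95, 34.99, 81.87, 191.59]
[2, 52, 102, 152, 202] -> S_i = 2 + 50*i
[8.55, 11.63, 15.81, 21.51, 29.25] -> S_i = 8.55*1.36^i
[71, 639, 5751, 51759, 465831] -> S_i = 71*9^i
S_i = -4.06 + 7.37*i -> [-4.06, 3.31, 10.68, 18.05, 25.42]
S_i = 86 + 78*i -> [86, 164, 242, 320, 398]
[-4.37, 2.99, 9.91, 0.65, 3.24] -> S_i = Random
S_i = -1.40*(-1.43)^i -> [-1.4, 2.0, -2.86, 4.09, -5.85]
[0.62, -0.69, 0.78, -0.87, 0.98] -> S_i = 0.62*(-1.12)^i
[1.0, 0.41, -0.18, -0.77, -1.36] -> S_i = 1.00 + -0.59*i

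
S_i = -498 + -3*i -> [-498, -501, -504, -507, -510]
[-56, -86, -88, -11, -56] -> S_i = Random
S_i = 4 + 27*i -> [4, 31, 58, 85, 112]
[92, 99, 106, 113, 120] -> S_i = 92 + 7*i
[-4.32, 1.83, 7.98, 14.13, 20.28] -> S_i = -4.32 + 6.15*i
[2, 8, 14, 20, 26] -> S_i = 2 + 6*i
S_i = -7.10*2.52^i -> [-7.1, -17.89, -45.09, -113.62, -286.33]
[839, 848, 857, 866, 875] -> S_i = 839 + 9*i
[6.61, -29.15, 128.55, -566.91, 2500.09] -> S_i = 6.61*(-4.41)^i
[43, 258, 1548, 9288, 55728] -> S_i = 43*6^i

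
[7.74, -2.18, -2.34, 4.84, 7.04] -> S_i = Random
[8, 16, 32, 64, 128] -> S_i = 8*2^i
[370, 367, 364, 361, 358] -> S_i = 370 + -3*i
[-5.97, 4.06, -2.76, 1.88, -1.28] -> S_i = -5.97*(-0.68)^i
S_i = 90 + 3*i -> [90, 93, 96, 99, 102]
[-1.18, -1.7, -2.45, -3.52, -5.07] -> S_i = -1.18*1.44^i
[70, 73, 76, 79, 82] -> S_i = 70 + 3*i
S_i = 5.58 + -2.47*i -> [5.58, 3.11, 0.64, -1.83, -4.3]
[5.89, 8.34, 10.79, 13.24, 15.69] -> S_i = 5.89 + 2.45*i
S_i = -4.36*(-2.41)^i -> [-4.36, 10.51, -25.32, 61.03, -147.08]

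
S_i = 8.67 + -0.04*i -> [8.67, 8.63, 8.59, 8.55, 8.51]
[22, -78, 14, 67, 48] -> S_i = Random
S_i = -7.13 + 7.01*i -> [-7.13, -0.12, 6.89, 13.9, 20.91]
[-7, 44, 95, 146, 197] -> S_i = -7 + 51*i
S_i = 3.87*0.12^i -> [3.87, 0.46, 0.06, 0.01, 0.0]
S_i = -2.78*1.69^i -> [-2.78, -4.7, -7.94, -13.42, -22.68]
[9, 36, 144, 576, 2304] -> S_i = 9*4^i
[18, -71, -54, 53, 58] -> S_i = Random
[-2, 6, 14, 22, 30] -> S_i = -2 + 8*i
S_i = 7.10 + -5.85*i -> [7.1, 1.25, -4.6, -10.45, -16.3]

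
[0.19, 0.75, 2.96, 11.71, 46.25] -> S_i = 0.19*3.95^i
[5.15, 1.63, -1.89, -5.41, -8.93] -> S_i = 5.15 + -3.52*i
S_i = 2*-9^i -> [2, -18, 162, -1458, 13122]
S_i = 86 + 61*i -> [86, 147, 208, 269, 330]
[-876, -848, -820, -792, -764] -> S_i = -876 + 28*i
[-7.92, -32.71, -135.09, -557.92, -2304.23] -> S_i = -7.92*4.13^i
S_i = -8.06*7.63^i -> [-8.06, -61.5, -469.23, -3580.21, -27317.01]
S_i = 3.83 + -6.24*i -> [3.83, -2.41, -8.65, -14.89, -21.13]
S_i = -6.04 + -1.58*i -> [-6.04, -7.62, -9.2, -10.78, -12.36]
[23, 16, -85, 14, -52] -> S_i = Random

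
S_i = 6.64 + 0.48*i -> [6.64, 7.12, 7.6, 8.08, 8.56]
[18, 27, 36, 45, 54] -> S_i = 18 + 9*i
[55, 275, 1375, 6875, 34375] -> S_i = 55*5^i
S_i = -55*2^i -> [-55, -110, -220, -440, -880]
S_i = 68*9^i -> [68, 612, 5508, 49572, 446148]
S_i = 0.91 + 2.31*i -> [0.91, 3.22, 5.53, 7.84, 10.15]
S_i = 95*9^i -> [95, 855, 7695, 69255, 623295]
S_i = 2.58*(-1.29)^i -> [2.58, -3.33, 4.29, -5.54, 7.14]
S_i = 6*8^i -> [6, 48, 384, 3072, 24576]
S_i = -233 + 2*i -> [-233, -231, -229, -227, -225]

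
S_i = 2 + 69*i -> [2, 71, 140, 209, 278]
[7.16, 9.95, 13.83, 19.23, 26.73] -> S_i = 7.16*1.39^i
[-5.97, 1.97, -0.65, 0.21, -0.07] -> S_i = -5.97*(-0.33)^i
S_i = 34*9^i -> [34, 306, 2754, 24786, 223074]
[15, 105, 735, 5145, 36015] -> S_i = 15*7^i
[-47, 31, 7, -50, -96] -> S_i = Random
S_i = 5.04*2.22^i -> [5.04, 11.19, 24.84, 55.14, 122.42]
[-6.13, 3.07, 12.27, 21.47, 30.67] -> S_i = -6.13 + 9.20*i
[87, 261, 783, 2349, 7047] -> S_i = 87*3^i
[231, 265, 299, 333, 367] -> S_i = 231 + 34*i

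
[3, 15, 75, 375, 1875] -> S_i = 3*5^i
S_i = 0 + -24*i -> [0, -24, -48, -72, -96]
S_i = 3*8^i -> [3, 24, 192, 1536, 12288]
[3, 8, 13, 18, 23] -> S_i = 3 + 5*i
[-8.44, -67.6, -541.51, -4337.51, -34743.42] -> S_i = -8.44*8.01^i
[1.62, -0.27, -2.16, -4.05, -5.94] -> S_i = 1.62 + -1.89*i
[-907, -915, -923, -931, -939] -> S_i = -907 + -8*i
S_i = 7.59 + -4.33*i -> [7.59, 3.26, -1.07, -5.4, -9.73]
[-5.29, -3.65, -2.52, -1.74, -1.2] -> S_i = -5.29*0.69^i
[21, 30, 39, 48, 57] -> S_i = 21 + 9*i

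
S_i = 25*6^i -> [25, 150, 900, 5400, 32400]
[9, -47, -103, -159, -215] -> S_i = 9 + -56*i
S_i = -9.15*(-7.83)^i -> [-9.15, 71.64, -560.98, 4392.45, -34392.85]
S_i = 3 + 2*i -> [3, 5, 7, 9, 11]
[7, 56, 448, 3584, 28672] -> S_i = 7*8^i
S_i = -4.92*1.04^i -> [-4.92, -5.12, -5.32, -5.53, -5.76]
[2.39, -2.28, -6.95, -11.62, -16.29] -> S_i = 2.39 + -4.67*i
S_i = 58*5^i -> [58, 290, 1450, 7250, 36250]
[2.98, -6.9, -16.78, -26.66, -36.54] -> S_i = 2.98 + -9.88*i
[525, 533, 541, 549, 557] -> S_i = 525 + 8*i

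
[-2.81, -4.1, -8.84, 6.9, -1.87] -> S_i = Random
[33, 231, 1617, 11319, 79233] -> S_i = 33*7^i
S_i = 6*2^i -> [6, 12, 24, 48, 96]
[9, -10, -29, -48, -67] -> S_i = 9 + -19*i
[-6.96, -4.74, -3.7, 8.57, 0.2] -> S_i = Random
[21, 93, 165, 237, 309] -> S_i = 21 + 72*i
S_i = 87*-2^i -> [87, -174, 348, -696, 1392]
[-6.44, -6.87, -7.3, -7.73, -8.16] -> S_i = -6.44 + -0.43*i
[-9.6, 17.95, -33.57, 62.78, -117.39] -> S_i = -9.60*(-1.87)^i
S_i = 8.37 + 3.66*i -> [8.37, 12.03, 15.69, 19.35, 23.01]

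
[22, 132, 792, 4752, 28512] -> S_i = 22*6^i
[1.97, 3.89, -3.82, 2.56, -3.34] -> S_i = Random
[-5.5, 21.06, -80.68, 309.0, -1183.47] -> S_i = -5.50*(-3.83)^i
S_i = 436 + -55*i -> [436, 381, 326, 271, 216]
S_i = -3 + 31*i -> [-3, 28, 59, 90, 121]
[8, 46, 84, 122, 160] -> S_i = 8 + 38*i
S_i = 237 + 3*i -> [237, 240, 243, 246, 249]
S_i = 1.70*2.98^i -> [1.7, 5.07, 15.1, 44.99, 134.06]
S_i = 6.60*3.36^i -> [6.6, 22.18, 74.51, 250.36, 841.2]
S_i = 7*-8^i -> [7, -56, 448, -3584, 28672]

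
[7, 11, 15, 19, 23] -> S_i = 7 + 4*i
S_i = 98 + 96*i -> [98, 194, 290, 386, 482]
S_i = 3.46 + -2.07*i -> [3.46, 1.39, -0.68, -2.75, -4.82]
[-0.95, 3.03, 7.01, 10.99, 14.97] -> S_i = -0.95 + 3.98*i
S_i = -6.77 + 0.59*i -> [-6.77, -6.18, -5.59, -5.0, -4.41]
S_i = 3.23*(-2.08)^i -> [3.23, -6.72, 13.97, -29.07, 60.46]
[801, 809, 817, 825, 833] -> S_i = 801 + 8*i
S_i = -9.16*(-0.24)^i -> [-9.16, 2.2, -0.53, 0.13, -0.03]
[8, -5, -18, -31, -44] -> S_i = 8 + -13*i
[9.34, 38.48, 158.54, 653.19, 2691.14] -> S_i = 9.34*4.12^i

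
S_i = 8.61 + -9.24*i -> [8.61, -0.63, -9.87, -19.11, -28.35]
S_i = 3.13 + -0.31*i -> [3.13, 2.82, 2.51, 2.2, 1.89]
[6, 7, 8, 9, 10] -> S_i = 6 + 1*i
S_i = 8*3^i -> [8, 24, 72, 216, 648]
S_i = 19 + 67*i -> [19, 86, 153, 220, 287]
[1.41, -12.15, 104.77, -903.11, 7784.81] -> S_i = 1.41*(-8.62)^i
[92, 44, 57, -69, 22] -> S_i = Random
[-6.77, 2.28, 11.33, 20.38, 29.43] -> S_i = -6.77 + 9.05*i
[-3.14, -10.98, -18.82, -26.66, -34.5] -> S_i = -3.14 + -7.84*i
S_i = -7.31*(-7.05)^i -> [-7.31, 51.54, -363.33, 2561.44, -18058.17]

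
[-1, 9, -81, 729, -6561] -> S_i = -1*-9^i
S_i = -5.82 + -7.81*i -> [-5.82, -13.63, -21.44, -29.25, -37.06]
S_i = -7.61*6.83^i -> [-7.61, -51.98, -355.0, -2424.64, -16560.27]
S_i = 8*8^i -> [8, 64, 512, 4096, 32768]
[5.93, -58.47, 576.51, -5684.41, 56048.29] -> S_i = 5.93*(-9.86)^i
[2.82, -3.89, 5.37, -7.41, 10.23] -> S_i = 2.82*(-1.38)^i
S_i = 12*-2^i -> [12, -24, 48, -96, 192]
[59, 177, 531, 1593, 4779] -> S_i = 59*3^i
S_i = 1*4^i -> [1, 4, 16, 64, 256]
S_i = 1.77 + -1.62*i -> [1.77, 0.15, -1.47, -3.09, -4.71]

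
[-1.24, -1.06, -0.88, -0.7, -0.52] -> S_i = -1.24 + 0.18*i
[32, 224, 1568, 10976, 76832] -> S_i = 32*7^i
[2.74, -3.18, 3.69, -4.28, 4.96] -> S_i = 2.74*(-1.16)^i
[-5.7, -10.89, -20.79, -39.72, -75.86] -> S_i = -5.70*1.91^i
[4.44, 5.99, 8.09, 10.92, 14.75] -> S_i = 4.44*1.35^i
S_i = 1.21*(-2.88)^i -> [1.21, -3.48, 10.04, -28.9, 83.24]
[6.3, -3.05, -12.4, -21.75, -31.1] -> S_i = 6.30 + -9.35*i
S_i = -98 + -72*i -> [-98, -170, -242, -314, -386]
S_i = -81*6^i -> [-81, -486, -2916, -17496, -104976]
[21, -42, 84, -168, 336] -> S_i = 21*-2^i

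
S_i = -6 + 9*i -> [-6, 3, 12, 21, 30]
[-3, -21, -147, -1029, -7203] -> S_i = -3*7^i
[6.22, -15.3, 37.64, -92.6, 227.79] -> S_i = 6.22*(-2.46)^i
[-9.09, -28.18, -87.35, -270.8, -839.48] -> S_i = -9.09*3.10^i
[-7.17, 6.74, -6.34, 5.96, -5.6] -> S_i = -7.17*(-0.94)^i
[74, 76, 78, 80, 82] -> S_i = 74 + 2*i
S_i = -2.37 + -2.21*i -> [-2.37, -4.58, -6.79, -9.0, -11.21]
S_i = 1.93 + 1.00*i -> [1.93, 2.93, 3.93, 4.93, 5.93]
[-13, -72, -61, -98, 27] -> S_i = Random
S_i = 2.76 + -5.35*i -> [2.76, -2.59, -7.94, -13.29, -18.64]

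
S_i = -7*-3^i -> [-7, 21, -63, 189, -567]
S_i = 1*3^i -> [1, 3, 9, 27, 81]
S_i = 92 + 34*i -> [92, 126, 160, 194, 228]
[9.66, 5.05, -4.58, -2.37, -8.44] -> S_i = Random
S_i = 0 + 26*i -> [0, 26, 52, 78, 104]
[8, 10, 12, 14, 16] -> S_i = 8 + 2*i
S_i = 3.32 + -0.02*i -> [3.32, 3.3, 3.28, 3.26, 3.24]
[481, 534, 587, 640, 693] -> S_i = 481 + 53*i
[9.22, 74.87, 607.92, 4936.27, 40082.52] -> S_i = 9.22*8.12^i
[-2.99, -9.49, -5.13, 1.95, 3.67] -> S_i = Random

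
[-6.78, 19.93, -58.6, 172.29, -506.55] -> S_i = -6.78*(-2.94)^i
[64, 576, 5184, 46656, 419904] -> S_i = 64*9^i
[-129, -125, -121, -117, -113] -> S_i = -129 + 4*i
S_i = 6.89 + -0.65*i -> [6.89, 6.24, 5.59, 4.94, 4.29]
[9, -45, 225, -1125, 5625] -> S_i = 9*-5^i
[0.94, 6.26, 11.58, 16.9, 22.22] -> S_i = 0.94 + 5.32*i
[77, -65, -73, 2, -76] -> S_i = Random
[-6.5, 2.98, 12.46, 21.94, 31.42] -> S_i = -6.50 + 9.48*i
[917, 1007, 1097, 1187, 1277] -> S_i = 917 + 90*i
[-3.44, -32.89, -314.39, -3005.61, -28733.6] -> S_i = -3.44*9.56^i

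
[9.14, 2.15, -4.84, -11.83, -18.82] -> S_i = 9.14 + -6.99*i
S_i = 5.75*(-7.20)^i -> [5.75, -41.4, 298.08, -2146.18, 15452.47]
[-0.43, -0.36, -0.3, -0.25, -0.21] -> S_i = -0.43*0.84^i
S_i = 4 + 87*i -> [4, 91, 178, 265, 352]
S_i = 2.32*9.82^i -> [2.32, 22.78, 223.72, 2196.96, 21574.16]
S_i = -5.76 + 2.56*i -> [-5.76, -3.2, -0.64, 1.92, 4.48]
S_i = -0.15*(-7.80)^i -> [-0.15, 1.17, -9.13, 71.18, -555.23]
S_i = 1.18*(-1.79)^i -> [1.18, -2.11, 3.78, -6.77, 12.11]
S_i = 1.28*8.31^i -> [1.28, 10.64, 88.39, 734.54, 6103.99]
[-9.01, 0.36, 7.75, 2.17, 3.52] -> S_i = Random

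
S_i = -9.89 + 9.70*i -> [-9.89, -0.19, 9.51, 19.21, 28.91]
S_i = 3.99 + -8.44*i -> [3.99, -4.45, -12.89, -21.33, -29.77]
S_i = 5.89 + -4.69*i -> [5.89, 1.2, -3.49, -8.18, -12.87]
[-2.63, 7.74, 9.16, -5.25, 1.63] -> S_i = Random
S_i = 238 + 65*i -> [238, 303, 368, 433, 498]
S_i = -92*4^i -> [-92, -368, -1472, -5888, -23552]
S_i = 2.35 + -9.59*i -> [2.35, -7.24, -16.83, -26.42, -36.01]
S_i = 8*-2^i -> [8, -16, 32, -64, 128]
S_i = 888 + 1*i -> [888, 889, 890, 891, 892]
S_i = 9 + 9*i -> [9, 18, 27, 36, 45]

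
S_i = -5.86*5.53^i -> [-5.86, -32.41, -179.2, -991.0, -5480.22]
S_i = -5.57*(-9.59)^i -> [-5.57, 53.42, -512.26, 4912.6, -47111.79]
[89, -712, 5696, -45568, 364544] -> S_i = 89*-8^i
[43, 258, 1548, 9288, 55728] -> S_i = 43*6^i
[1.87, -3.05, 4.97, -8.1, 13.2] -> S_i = 1.87*(-1.63)^i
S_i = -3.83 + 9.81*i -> [-3.83, 5.98, 15.79, 25.6, 35.41]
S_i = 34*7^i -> [34, 238, 1666, 11662, 81634]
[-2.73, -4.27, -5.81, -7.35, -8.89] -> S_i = -2.73 + -1.54*i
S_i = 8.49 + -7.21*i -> [8.49, 1.28, -5.93, -13.14, -20.35]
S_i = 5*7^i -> [5, 35, 245, 1715, 12005]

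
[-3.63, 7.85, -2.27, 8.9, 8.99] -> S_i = Random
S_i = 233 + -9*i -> [233, 224, 215, 206, 197]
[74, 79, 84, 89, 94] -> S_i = 74 + 5*i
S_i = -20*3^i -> [-20, -60, -180, -540, -1620]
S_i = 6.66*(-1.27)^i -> [6.66, -8.46, 10.74, -13.64, 17.33]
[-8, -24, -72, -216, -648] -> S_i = -8*3^i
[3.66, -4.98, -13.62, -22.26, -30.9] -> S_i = 3.66 + -8.64*i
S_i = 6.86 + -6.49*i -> [6.86, 0.37, -6.12, -12.61, -19.1]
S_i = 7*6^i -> [7, 42, 252, 1512, 9072]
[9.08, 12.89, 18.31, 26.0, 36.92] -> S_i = 9.08*1.42^i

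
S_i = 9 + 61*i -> [9, 70, 131, 192, 253]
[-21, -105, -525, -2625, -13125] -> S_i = -21*5^i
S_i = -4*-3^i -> [-4, 12, -36, 108, -324]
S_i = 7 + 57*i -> [7, 64, 121, 178, 235]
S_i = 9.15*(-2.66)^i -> [9.15, -24.34, 64.74, -172.21, 458.09]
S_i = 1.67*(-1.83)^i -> [1.67, -3.06, 5.59, -10.23, 18.73]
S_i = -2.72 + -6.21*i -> [-2.72, -8.93, -15.14, -21.35, -27.56]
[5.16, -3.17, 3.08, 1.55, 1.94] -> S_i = Random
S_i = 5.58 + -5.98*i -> [5.58, -0.4, -6.38, -12.36, -18.34]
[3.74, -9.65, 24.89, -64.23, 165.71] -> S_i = 3.74*(-2.58)^i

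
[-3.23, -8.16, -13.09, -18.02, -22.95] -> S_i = -3.23 + -4.93*i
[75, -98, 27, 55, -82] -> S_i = Random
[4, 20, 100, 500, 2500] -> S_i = 4*5^i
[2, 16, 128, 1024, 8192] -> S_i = 2*8^i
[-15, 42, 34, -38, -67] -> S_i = Random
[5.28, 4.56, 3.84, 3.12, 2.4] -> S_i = 5.28 + -0.72*i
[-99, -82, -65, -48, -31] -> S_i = -99 + 17*i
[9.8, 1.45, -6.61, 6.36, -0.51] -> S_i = Random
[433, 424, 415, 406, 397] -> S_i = 433 + -9*i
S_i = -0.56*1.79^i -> [-0.56, -1.0, -1.79, -3.21, -5.75]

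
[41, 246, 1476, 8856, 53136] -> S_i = 41*6^i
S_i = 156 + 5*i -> [156, 161, 166, 171, 176]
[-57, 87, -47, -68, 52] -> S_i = Random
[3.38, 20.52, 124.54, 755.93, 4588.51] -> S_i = 3.38*6.07^i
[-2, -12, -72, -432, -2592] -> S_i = -2*6^i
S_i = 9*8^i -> [9, 72, 576, 4608, 36864]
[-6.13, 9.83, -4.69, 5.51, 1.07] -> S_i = Random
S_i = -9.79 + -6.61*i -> [-9.79, -16.4, -23.01, -29.62, -36.23]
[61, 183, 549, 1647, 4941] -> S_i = 61*3^i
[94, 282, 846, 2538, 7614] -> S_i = 94*3^i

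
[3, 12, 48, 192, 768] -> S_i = 3*4^i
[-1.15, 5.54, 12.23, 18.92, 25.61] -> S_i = -1.15 + 6.69*i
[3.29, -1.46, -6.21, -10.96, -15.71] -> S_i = 3.29 + -4.75*i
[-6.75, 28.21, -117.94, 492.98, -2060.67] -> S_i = -6.75*(-4.18)^i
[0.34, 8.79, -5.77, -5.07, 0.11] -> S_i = Random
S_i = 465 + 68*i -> [465, 533, 601, 669, 737]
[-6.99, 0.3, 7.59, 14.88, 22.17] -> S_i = -6.99 + 7.29*i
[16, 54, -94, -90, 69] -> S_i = Random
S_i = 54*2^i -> [54, 108, 216, 432, 864]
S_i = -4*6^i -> [-4, -24, -144, -864, -5184]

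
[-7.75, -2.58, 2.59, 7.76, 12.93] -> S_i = -7.75 + 5.17*i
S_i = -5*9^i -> [-5, -45, -405, -3645, -32805]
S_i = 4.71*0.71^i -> [4.71, 3.34, 2.37, 1.69, 1.2]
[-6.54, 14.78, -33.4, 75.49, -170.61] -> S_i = -6.54*(-2.26)^i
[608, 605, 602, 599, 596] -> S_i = 608 + -3*i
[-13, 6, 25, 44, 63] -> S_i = -13 + 19*i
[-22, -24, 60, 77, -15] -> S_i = Random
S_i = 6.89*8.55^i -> [6.89, 58.91, 503.68, 4306.43, 36819.99]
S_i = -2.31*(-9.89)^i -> [-2.31, 22.85, -225.95, 2234.61, -22100.25]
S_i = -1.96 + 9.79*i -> [-1.96, 7.83, 17.62, 27.41, 37.2]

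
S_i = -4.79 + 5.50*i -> [-4.79, 0.71, 6.21, 11.71, 17.21]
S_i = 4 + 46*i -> [4, 50, 96, 142, 188]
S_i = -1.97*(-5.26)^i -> [-1.97, 10.36, -54.51, 286.7, -1508.03]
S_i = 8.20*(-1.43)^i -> [8.2, -11.73, 16.77, -23.98, 34.29]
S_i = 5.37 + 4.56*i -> [5.37, 9.93, 14.49, 19.05, 23.61]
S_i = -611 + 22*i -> [-611, -589, -567, -545, -523]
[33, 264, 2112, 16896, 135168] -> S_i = 33*8^i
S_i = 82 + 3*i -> [82, 85, 88, 91, 94]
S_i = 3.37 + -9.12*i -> [3.37, -5.75, -14.87, -23.99, -33.11]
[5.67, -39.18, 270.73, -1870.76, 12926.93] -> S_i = 5.67*(-6.91)^i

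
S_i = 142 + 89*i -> [142, 231, 320, 409, 498]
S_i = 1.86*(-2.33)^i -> [1.86, -4.33, 10.1, -23.53, 54.82]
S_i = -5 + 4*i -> [-5, -1, 3, 7, 11]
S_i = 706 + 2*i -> [706, 708, 710, 712, 714]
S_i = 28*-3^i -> [28, -84, 252, -756, 2268]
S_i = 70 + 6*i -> [70, 76, 82, 88, 94]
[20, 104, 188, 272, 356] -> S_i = 20 + 84*i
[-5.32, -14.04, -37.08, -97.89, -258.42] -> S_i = -5.32*2.64^i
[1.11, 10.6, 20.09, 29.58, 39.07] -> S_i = 1.11 + 9.49*i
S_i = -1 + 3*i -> [-1, 2, 5, 8, 11]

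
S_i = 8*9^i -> [8, 72, 648, 5832, 52488]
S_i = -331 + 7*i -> [-331, -324, -317, -310, -303]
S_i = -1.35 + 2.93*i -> [-1.35, 1.58, 4.51, 7.44, 10.37]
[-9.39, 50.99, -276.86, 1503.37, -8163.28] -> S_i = -9.39*(-5.43)^i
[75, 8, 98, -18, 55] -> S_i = Random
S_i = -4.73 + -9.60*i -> [-4.73, -14.33, -23.93, -33.53, -43.13]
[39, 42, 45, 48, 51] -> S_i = 39 + 3*i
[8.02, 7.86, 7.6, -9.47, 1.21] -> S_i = Random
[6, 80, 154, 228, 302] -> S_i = 6 + 74*i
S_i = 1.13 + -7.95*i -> [1.13, -6.82, -14.77, -22.72, -30.67]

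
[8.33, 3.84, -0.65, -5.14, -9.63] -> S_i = 8.33 + -4.49*i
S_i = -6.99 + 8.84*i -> [-6.99, 1.85, 10.69, 19.53, 28.37]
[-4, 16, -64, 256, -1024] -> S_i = -4*-4^i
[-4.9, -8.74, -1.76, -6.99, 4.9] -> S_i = Random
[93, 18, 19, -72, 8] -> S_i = Random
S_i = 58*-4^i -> [58, -232, 928, -3712, 14848]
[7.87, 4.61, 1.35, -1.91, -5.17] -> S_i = 7.87 + -3.26*i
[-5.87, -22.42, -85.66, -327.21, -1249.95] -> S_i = -5.87*3.82^i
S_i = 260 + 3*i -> [260, 263, 266, 269, 272]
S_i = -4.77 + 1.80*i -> [-4.77, -2.97, -1.17, 0.63, 2.43]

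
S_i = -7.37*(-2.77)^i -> [-7.37, 20.41, -56.55, 156.64, -433.9]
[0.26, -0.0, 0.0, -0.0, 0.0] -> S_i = 0.26*-0.00^i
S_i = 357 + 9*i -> [357, 366, 375, 384, 393]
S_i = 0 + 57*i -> [0, 57, 114, 171, 228]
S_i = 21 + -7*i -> [21, 14, 7, 0, -7]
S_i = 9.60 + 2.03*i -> [9.6, 11.63, 13.66, 15.69, 17.72]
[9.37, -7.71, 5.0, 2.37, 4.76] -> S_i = Random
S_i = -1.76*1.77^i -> [-1.76, -3.12, -5.51, -9.76, -17.27]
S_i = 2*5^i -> [2, 10, 50, 250, 1250]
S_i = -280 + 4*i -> [-280, -276, -272, -268, -264]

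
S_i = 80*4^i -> [80, 320, 1280, 5120, 20480]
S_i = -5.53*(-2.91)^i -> [-5.53, 16.09, -46.83, 136.27, -396.55]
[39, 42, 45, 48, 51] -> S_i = 39 + 3*i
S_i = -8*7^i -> [-8, -56, -392, -2744, -19208]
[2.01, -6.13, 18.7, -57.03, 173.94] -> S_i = 2.01*(-3.05)^i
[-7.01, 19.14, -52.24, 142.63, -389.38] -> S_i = -7.01*(-2.73)^i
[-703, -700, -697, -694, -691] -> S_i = -703 + 3*i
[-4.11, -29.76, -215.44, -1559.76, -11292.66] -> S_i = -4.11*7.24^i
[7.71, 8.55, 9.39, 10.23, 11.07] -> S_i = 7.71 + 0.84*i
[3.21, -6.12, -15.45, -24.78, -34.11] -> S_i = 3.21 + -9.33*i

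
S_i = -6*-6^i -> [-6, 36, -216, 1296, -7776]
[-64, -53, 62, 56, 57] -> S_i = Random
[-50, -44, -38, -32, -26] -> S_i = -50 + 6*i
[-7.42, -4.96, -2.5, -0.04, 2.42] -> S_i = -7.42 + 2.46*i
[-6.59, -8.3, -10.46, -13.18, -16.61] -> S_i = -6.59*1.26^i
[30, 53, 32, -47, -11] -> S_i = Random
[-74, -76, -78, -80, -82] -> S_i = -74 + -2*i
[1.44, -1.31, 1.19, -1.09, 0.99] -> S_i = 1.44*(-0.91)^i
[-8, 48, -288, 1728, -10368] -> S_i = -8*-6^i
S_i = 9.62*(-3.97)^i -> [9.62, -38.19, 151.62, -601.93, 2389.67]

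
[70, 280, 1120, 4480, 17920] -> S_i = 70*4^i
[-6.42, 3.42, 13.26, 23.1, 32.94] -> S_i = -6.42 + 9.84*i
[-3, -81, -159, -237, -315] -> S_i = -3 + -78*i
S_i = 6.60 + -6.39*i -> [6.6, 0.21, -6.18, -12.57, -18.96]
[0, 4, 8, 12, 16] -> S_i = 0 + 4*i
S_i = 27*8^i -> [27, 216, 1728, 13824, 110592]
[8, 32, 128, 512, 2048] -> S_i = 8*4^i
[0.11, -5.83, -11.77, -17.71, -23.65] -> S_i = 0.11 + -5.94*i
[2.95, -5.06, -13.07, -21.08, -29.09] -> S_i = 2.95 + -8.01*i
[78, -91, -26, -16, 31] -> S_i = Random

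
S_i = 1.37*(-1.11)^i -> [1.37, -1.52, 1.69, -1.87, 2.08]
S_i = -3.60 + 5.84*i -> [-3.6, 2.24, 8.08, 13.92, 19.76]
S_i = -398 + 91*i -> [-398, -307, -216, -125, -34]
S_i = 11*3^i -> [11, 33, 99, 297, 891]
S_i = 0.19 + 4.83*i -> [0.19, 5.02, 9.85, 14.68, 19.51]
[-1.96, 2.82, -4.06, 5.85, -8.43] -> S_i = -1.96*(-1.44)^i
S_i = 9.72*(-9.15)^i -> [9.72, -88.94, 813.78, -7446.11, 68131.92]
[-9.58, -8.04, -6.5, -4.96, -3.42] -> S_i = -9.58 + 1.54*i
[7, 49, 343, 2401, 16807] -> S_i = 7*7^i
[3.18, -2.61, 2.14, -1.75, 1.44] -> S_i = 3.18*(-0.82)^i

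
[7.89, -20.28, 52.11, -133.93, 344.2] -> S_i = 7.89*(-2.57)^i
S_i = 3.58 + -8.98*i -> [3.58, -5.4, -14.38, -23.36, -32.34]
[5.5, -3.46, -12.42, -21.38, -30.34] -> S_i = 5.50 + -8.96*i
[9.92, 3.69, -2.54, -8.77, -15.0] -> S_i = 9.92 + -6.23*i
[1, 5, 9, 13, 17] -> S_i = 1 + 4*i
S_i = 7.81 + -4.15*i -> [7.81, 3.66, -0.49, -4.64, -8.79]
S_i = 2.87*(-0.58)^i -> [2.87, -1.66, 0.97, -0.56, 0.32]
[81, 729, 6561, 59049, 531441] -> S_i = 81*9^i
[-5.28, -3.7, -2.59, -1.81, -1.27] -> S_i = -5.28*0.70^i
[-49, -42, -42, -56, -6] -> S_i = Random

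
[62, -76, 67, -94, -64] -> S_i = Random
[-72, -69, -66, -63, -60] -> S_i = -72 + 3*i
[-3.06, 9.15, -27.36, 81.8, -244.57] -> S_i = -3.06*(-2.99)^i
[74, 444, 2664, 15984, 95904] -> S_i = 74*6^i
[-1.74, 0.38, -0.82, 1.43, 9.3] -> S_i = Random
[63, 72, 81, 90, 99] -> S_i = 63 + 9*i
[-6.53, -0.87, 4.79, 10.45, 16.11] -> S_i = -6.53 + 5.66*i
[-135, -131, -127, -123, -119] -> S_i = -135 + 4*i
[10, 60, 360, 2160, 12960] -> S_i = 10*6^i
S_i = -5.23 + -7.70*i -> [-5.23, -12.93, -20.63, -28.33, -36.03]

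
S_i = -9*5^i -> [-9, -45, -225, -1125, -5625]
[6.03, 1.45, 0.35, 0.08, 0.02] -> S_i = 6.03*0.24^i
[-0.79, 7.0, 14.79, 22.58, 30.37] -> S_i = -0.79 + 7.79*i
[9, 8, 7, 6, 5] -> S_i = 9 + -1*i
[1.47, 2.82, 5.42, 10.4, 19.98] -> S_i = 1.47*1.92^i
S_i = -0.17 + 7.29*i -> [-0.17, 7.12, 14.41, 21.7, 28.99]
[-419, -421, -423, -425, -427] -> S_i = -419 + -2*i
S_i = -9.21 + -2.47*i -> [-9.21, -11.68, -14.15, -16.62, -19.09]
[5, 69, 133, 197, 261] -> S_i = 5 + 64*i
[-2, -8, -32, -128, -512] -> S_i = -2*4^i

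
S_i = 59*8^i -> [59, 472, 3776, 30208, 241664]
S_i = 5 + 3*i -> [5, 8, 11, 14, 17]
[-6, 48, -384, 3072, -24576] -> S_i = -6*-8^i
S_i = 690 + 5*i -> [690, 695, 700, 705, 710]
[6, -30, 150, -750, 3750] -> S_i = 6*-5^i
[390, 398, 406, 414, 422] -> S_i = 390 + 8*i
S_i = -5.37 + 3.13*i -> [-5.37, -2.24, 0.89, 4.02, 7.15]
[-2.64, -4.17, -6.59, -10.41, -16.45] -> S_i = -2.64*1.58^i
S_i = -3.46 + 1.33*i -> [-3.46, -2.13, -0.8, 0.53, 1.86]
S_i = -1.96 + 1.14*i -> [-1.96, -0.82, 0.32, 1.46, 2.6]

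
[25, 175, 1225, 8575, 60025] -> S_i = 25*7^i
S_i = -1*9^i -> [-1, -9, -81, -729, -6561]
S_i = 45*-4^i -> [45, -180, 720, -2880, 11520]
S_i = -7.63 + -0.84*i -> [-7.63, -8.47, -9.31, -10.15, -10.99]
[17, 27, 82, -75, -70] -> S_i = Random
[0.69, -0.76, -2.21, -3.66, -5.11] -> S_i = 0.69 + -1.45*i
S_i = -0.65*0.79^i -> [-0.65, -0.51, -0.41, -0.32, -0.25]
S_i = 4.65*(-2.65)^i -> [4.65, -12.32, 32.65, -86.53, 229.32]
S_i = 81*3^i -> [81, 243, 729, 2187, 6561]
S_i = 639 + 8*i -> [639, 647, 655, 663, 671]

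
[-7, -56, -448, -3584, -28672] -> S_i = -7*8^i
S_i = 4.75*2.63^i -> [4.75, 12.49, 32.86, 86.41, 227.26]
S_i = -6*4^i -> [-6, -24, -96, -384, -1536]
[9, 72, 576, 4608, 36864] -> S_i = 9*8^i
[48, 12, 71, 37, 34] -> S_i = Random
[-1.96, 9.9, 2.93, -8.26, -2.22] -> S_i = Random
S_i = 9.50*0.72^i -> [9.5, 6.84, 4.92, 3.55, 2.55]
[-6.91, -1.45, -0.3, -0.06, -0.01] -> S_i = -6.91*0.21^i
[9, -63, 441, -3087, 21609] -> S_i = 9*-7^i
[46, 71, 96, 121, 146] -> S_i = 46 + 25*i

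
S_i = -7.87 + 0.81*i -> [-7.87, -7.06, -6.25, -5.44, -4.63]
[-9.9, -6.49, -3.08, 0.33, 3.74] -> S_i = -9.90 + 3.41*i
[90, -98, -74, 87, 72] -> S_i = Random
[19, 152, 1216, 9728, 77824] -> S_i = 19*8^i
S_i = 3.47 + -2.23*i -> [3.47, 1.24, -0.99, -3.22, -5.45]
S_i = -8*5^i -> [-8, -40, -200, -1000, -5000]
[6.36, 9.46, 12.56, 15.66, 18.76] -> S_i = 6.36 + 3.10*i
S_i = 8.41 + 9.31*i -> [8.41, 17.72, 27.03, 36.34, 45.65]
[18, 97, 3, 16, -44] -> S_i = Random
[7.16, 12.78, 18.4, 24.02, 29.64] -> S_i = 7.16 + 5.62*i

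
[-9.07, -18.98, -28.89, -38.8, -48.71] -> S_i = -9.07 + -9.91*i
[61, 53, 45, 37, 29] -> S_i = 61 + -8*i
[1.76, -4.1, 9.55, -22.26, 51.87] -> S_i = 1.76*(-2.33)^i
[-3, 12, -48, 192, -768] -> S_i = -3*-4^i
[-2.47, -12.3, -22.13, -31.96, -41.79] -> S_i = -2.47 + -9.83*i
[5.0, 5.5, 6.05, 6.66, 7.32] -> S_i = 5.00*1.10^i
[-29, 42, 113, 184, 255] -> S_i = -29 + 71*i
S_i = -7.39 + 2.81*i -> [-7.39, -4.58, -1.77, 1.04, 3.85]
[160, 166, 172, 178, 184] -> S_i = 160 + 6*i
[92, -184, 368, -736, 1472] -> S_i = 92*-2^i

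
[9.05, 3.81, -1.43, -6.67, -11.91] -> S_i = 9.05 + -5.24*i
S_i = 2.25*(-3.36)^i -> [2.25, -7.56, 25.4, -85.35, 286.77]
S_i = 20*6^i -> [20, 120, 720, 4320, 25920]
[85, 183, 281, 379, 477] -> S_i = 85 + 98*i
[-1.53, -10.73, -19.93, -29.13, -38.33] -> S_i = -1.53 + -9.20*i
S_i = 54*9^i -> [54, 486, 4374, 39366, 354294]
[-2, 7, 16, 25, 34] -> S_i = -2 + 9*i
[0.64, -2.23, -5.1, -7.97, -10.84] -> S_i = 0.64 + -2.87*i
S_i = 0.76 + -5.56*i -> [0.76, -4.8, -10.36, -15.92, -21.48]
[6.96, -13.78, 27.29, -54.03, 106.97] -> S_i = 6.96*(-1.98)^i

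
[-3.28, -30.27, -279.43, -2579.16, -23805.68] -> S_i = -3.28*9.23^i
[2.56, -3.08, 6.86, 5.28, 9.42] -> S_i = Random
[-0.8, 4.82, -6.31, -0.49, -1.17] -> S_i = Random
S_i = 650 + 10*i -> [650, 660, 670, 680, 690]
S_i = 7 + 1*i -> [7, 8, 9, 10, 11]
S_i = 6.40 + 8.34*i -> [6.4, 14.74, 23.08, 31.42, 39.76]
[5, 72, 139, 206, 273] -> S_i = 5 + 67*i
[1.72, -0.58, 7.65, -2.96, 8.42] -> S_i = Random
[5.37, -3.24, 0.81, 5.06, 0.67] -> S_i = Random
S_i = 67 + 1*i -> [67, 68, 69, 70, 71]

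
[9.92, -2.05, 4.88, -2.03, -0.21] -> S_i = Random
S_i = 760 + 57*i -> [760, 817, 874, 931, 988]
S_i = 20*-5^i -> [20, -100, 500, -2500, 12500]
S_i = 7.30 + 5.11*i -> [7.3, 12.41, 17.52, 22.63, 27.74]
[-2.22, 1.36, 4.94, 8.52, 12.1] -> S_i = -2.22 + 3.58*i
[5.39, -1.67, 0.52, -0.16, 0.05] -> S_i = 5.39*(-0.31)^i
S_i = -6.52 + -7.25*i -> [-6.52, -13.77, -21.02, -28.27, -35.52]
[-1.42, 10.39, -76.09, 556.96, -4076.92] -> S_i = -1.42*(-7.32)^i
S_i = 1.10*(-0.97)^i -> [1.1, -1.07, 1.03, -1.0, 0.97]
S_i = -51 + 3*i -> [-51, -48, -45, -42, -39]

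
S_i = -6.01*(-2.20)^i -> [-6.01, 13.22, -29.09, 63.99, -140.79]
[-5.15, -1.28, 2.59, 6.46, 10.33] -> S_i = -5.15 + 3.87*i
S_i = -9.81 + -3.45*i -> [-9.81, -13.26, -16.71, -20.16, -23.61]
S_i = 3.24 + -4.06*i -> [3.24, -0.82, -4.88, -8.94, -13.0]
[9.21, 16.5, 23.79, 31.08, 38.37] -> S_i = 9.21 + 7.29*i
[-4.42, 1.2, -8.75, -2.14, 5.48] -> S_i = Random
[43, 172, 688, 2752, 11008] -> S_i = 43*4^i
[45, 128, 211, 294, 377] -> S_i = 45 + 83*i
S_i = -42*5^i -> [-42, -210, -1050, -5250, -26250]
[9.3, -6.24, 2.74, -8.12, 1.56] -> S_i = Random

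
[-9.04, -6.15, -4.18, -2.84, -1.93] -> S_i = -9.04*0.68^i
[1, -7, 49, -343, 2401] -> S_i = 1*-7^i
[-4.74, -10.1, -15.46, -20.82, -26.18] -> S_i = -4.74 + -5.36*i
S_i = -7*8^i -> [-7, -56, -448, -3584, -28672]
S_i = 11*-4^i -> [11, -44, 176, -704, 2816]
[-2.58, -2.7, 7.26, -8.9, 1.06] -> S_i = Random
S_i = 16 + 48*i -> [16, 64, 112, 160, 208]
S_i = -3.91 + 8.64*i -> [-3.91, 4.73, 13.37, 22.01, 30.65]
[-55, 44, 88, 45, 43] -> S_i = Random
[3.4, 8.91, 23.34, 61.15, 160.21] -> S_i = 3.40*2.62^i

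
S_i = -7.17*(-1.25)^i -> [-7.17, 8.96, -11.2, 14.0, -17.5]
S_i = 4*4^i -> [4, 16, 64, 256, 1024]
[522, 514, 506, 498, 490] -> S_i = 522 + -8*i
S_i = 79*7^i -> [79, 553, 3871, 27097, 189679]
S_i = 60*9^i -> [60, 540, 4860, 43740, 393660]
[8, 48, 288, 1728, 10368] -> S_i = 8*6^i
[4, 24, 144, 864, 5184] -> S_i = 4*6^i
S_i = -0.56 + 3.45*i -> [-0.56, 2.89, 6.34, 9.79, 13.24]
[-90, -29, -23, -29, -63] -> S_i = Random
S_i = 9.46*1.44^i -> [9.46, 13.62, 19.62, 28.25, 40.68]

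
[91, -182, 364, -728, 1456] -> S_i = 91*-2^i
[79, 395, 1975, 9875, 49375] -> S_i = 79*5^i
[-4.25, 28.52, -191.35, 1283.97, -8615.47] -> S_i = -4.25*(-6.71)^i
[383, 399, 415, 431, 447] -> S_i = 383 + 16*i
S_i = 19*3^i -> [19, 57, 171, 513, 1539]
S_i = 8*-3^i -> [8, -24, 72, -216, 648]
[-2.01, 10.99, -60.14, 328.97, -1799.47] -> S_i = -2.01*(-5.47)^i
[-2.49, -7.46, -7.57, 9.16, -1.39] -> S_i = Random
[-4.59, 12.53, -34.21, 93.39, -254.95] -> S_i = -4.59*(-2.73)^i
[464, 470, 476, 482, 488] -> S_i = 464 + 6*i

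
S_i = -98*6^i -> [-98, -588, -3528, -21168, -127008]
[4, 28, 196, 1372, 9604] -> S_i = 4*7^i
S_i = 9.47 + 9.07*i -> [9.47, 18.54, 27.61, 36.68, 45.75]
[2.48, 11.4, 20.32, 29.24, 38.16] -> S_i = 2.48 + 8.92*i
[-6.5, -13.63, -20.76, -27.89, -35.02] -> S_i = -6.50 + -7.13*i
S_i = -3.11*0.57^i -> [-3.11, -1.77, -1.01, -0.58, -0.33]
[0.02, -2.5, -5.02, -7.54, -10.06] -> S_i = 0.02 + -2.52*i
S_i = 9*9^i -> [9, 81, 729, 6561, 59049]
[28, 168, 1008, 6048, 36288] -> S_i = 28*6^i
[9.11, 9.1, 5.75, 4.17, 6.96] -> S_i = Random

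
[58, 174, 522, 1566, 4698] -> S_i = 58*3^i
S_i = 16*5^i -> [16, 80, 400, 2000, 10000]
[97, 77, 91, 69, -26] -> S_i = Random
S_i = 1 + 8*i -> [1, 9, 17, 25, 33]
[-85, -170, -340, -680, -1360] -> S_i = -85*2^i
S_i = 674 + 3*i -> [674, 677, 680, 683, 686]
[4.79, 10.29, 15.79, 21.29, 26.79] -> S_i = 4.79 + 5.50*i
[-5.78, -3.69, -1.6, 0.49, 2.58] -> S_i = -5.78 + 2.09*i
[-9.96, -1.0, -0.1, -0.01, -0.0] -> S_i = -9.96*0.10^i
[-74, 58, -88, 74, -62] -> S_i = Random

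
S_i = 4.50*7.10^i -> [4.5, 31.95, 226.84, 1610.6, 11435.26]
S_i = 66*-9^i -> [66, -594, 5346, -48114, 433026]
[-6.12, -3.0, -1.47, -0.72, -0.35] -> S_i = -6.12*0.49^i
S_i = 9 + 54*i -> [9, 63, 117, 171, 225]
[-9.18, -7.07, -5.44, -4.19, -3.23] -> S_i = -9.18*0.77^i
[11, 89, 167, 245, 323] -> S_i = 11 + 78*i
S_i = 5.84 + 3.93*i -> [5.84, 9.77, 13.7, 17.63, 21.56]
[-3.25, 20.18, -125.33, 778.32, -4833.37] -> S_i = -3.25*(-6.21)^i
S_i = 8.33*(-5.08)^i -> [8.33, -42.32, 214.97, -1092.03, 5547.53]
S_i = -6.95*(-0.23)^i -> [-6.95, 1.6, -0.37, 0.08, -0.02]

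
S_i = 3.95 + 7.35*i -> [3.95, 11.3, 18.65, 26.0, 33.35]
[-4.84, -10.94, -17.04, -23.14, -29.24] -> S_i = -4.84 + -6.10*i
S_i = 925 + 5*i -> [925, 930, 935, 940, 945]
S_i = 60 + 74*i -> [60, 134, 208, 282, 356]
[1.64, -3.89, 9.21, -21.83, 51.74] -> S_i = 1.64*(-2.37)^i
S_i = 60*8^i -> [60, 480, 3840, 30720, 245760]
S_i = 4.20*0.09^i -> [4.2, 0.38, 0.03, 0.0, 0.0]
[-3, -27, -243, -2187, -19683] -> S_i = -3*9^i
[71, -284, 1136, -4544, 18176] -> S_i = 71*-4^i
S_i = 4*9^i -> [4, 36, 324, 2916, 26244]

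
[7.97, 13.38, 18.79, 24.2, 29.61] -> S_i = 7.97 + 5.41*i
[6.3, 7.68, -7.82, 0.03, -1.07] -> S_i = Random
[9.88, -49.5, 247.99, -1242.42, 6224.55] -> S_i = 9.88*(-5.01)^i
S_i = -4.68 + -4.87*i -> [-4.68, -9.55, -14.42, -19.29, -24.16]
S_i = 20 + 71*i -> [20, 91, 162, 233, 304]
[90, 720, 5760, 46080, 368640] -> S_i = 90*8^i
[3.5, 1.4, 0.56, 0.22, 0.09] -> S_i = 3.50*0.40^i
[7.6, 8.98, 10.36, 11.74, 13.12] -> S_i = 7.60 + 1.38*i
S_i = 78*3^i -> [78, 234, 702, 2106, 6318]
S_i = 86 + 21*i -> [86, 107, 128, 149, 170]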